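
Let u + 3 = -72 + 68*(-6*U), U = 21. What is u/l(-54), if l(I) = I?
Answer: 2881/18 ≈ 160.06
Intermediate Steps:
u = -8643 (u = -3 + (-72 + 68*(-6*21)) = -3 + (-72 + 68*(-126)) = -3 + (-72 - 8568) = -3 - 8640 = -8643)
u/l(-54) = -8643/(-54) = -8643*(-1/54) = 2881/18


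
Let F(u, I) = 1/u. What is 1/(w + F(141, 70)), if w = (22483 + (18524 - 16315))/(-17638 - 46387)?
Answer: -9027525/3417547 ≈ -2.6415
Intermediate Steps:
w = -24692/64025 (w = (22483 + 2209)/(-64025) = 24692*(-1/64025) = -24692/64025 ≈ -0.38566)
1/(w + F(141, 70)) = 1/(-24692/64025 + 1/141) = 1/(-3417547/9027525) = -9027525/3417547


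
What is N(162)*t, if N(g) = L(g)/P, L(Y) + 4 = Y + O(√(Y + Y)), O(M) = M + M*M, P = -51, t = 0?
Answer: 0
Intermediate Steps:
O(M) = M + M²
L(Y) = -4 + Y + √2*√Y*(1 + √2*√Y) (L(Y) = -4 + (Y + √(Y + Y)*(1 + √(Y + Y))) = -4 + (Y + √(2*Y)*(1 + √(2*Y))) = -4 + (Y + (√2*√Y)*(1 + √2*√Y)) = -4 + (Y + √2*√Y*(1 + √2*√Y)) = -4 + Y + √2*√Y*(1 + √2*√Y))
N(g) = 4/51 - g/17 - √2*√g/51 (N(g) = (-4 + 3*g + √2*√g)/(-51) = (-4 + 3*g + √2*√g)*(-1/51) = 4/51 - g/17 - √2*√g/51)
N(162)*t = (4/51 - 1/17*162 - √2*√162/51)*0 = (4/51 - 162/17 - √2*9*√2/51)*0 = (4/51 - 162/17 - 6/17)*0 = -500/51*0 = 0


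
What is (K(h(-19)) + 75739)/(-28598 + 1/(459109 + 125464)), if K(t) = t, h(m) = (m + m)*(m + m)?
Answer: -45119097859/16717618653 ≈ -2.6989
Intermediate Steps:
h(m) = 4*m**2 (h(m) = (2*m)*(2*m) = 4*m**2)
(K(h(-19)) + 75739)/(-28598 + 1/(459109 + 125464)) = (4*(-19)**2 + 75739)/(-28598 + 1/(459109 + 125464)) = (4*361 + 75739)/(-28598 + 1/584573) = (1444 + 75739)/(-28598 + 1/584573) = 77183/(-16717618653/584573) = 77183*(-584573/16717618653) = -45119097859/16717618653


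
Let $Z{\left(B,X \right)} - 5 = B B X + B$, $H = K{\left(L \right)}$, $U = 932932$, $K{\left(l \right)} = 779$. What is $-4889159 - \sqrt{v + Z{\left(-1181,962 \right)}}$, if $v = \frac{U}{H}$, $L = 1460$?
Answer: $-4889159 - \frac{\sqrt{814235043029974}}{779} \approx -4.9258 \cdot 10^{6}$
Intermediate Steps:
$H = 779$
$Z{\left(B,X \right)} = 5 + B + X B^{2}$ ($Z{\left(B,X \right)} = 5 + \left(B B X + B\right) = 5 + \left(B^{2} X + B\right) = 5 + \left(X B^{2} + B\right) = 5 + \left(B + X B^{2}\right) = 5 + B + X B^{2}$)
$v = \frac{932932}{779} \approx 1197.6$
$-4889159 - \sqrt{v + Z{\left(-1181,962 \right)}} = -4889159 - \sqrt{\frac{932932}{779} + \left(5 - 1181 + 962 \left(-1181\right)^{2}\right)} = -4889159 - \sqrt{\frac{932932}{779} + \left(5 - 1181 + 962 \cdot 1394761\right)} = -4889159 - \sqrt{\frac{932932}{779} + \left(5 - 1181 + 1341760082\right)} = -4889159 - \sqrt{\frac{932932}{779} + 1341758906} = -4889159 - \sqrt{\frac{1045231120706}{779}} = -4889159 - \frac{\sqrt{814235043029974}}{779}$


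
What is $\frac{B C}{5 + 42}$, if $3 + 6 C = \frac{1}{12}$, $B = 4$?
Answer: $- \frac{35}{846} \approx -0.041371$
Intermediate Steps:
$C = - \frac{35}{72}$ ($C = - \frac{1}{2} + \frac{1}{6 \cdot 12} = - \frac{1}{2} + \frac{1}{6} \cdot \frac{1}{12} = - \frac{1}{2} + \frac{1}{72} = - \frac{35}{72} \approx -0.48611$)
$\frac{B C}{5 + 42} = \frac{4 \left(- \frac{35}{72}\right)}{5 + 42} = - \frac{35}{18 \cdot 47} = \left(- \frac{35}{18}\right) \frac{1}{47} = - \frac{35}{846}$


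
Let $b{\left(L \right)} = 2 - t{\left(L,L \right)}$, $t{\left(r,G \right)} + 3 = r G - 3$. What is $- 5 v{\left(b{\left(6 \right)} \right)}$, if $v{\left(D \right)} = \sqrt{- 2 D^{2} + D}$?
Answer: $- 10 i \sqrt{399} \approx - 199.75 i$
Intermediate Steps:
$t{\left(r,G \right)} = -6 + G r$ ($t{\left(r,G \right)} = -3 + \left(r G - 3\right) = -3 + \left(G r - 3\right) = -3 + \left(-3 + G r\right) = -6 + G r$)
$b{\left(L \right)} = 8 - L^{2}$ ($b{\left(L \right)} = 2 - \left(-6 + L L\right) = 2 - \left(-6 + L^{2}\right) = 8 - L^{2}$)
$v{\left(D \right)} = \sqrt{D - 2 D^{2}}$
$- 5 v{\left(b{\left(6 \right)} \right)} = - 5 \sqrt{\left(8 - 6^{2}\right) \left(1 - 2 \left(8 - 6^{2}\right)\right)} = - 5 \sqrt{\left(8 - 36\right) \left(1 - 2 \left(8 - 36\right)\right)} = - 5 \sqrt{- 28 \left(1 - -56\right)} = - 5 \sqrt{- 28 \left(1 + 56\right)} = - 5 \sqrt{\left(-28\right) 57} = - 5 \sqrt{-1596} = - 5 \cdot 2 i \sqrt{399} = - 10 i \sqrt{399}$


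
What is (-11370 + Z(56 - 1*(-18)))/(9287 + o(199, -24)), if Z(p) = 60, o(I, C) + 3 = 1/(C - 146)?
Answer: -640900/526093 ≈ -1.2182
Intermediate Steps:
o(I, C) = -3 + 1/(-146 + C) (o(I, C) = -3 + 1/(C - 146) = -3 + 1/(-146 + C))
(-11370 + Z(56 - 1*(-18)))/(9287 + o(199, -24)) = (-11370 + 60)/(9287 + (439 - 3*(-24))/(-146 - 24)) = -11310/(9287 + (439 + 72)/(-170)) = -11310/(9287 - 1/170*511) = -11310/(9287 - 511/170) = -11310/1578279/170 = -11310*170/1578279 = -640900/526093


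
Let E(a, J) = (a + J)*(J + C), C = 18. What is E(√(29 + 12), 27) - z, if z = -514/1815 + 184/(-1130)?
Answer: 249281903/205095 + 45*√41 ≈ 1503.6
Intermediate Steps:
z = -91478/205095 (z = -514*1/1815 + 184*(-1/1130) = -514/1815 - 92/565 = -91478/205095 ≈ -0.44603)
E(a, J) = (18 + J)*(J + a) (E(a, J) = (a + J)*(J + 18) = (J + a)*(18 + J) = (18 + J)*(J + a))
E(√(29 + 12), 27) - z = (27² + 18*27 + 18*√(29 + 12) + 27*√(29 + 12)) - 1*(-91478/205095) = (729 + 486 + 18*√41 + 27*√41) + 91478/205095 = (1215 + 45*√41) + 91478/205095 = 249281903/205095 + 45*√41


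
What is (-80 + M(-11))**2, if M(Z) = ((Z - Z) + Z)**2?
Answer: 1681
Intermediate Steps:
M(Z) = Z**2 (M(Z) = (0 + Z)**2 = Z**2)
(-80 + M(-11))**2 = (-80 + (-11)**2)**2 = (-80 + 121)**2 = 41**2 = 1681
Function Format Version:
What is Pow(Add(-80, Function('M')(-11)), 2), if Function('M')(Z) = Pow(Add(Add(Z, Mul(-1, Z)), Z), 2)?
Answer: 1681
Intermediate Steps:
Function('M')(Z) = Pow(Z, 2) (Function('M')(Z) = Pow(Add(0, Z), 2) = Pow(Z, 2))
Pow(Add(-80, Function('M')(-11)), 2) = Pow(Add(-80, Pow(-11, 2)), 2) = Pow(Add(-80, 121), 2) = Pow(41, 2) = 1681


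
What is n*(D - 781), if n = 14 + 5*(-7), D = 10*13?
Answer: 13671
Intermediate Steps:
D = 130
n = -21 (n = 14 - 35 = -21)
n*(D - 781) = -21*(130 - 781) = -21*(-651) = 13671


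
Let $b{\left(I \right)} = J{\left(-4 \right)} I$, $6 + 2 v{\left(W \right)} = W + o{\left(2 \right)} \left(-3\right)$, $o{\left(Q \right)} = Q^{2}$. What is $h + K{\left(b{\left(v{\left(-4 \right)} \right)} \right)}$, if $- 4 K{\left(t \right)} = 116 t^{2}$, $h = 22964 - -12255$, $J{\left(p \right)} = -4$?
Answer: $-20925$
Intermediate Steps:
$v{\left(W \right)} = -9 + \frac{W}{2}$ ($v{\left(W \right)} = -3 + \frac{W + 2^{2} \left(-3\right)}{2} = -3 + \frac{W + 4 \left(-3\right)}{2} = -3 + \frac{W - 12}{2} = -3 + \frac{-12 + W}{2} = -3 + \left(-6 + \frac{W}{2}\right) = -9 + \frac{W}{2}$)
$b{\left(I \right)} = - 4 I$
$h = 35219$ ($h = 22964 + 12255 = 35219$)
$K{\left(t \right)} = - 29 t^{2}$ ($K{\left(t \right)} = - \frac{116 t^{2}}{4} = - 29 t^{2}$)
$h + K{\left(b{\left(v{\left(-4 \right)} \right)} \right)} = 35219 - 29 \left(- 4 \left(-9 + \frac{1}{2} \left(-4\right)\right)\right)^{2} = 35219 - 29 \left(- 4 \left(-9 - 2\right)\right)^{2} = 35219 - 29 \left(\left(-4\right) \left(-11\right)\right)^{2} = 35219 - 29 \cdot 44^{2} = 35219 - 56144 = -20925$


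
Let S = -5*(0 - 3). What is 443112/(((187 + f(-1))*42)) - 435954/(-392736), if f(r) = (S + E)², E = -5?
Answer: 4980028443/131501104 ≈ 37.871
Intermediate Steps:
S = 15 (S = -5*(-3) = 15)
f(r) = 100 (f(r) = (15 - 5)² = 10² = 100)
443112/(((187 + f(-1))*42)) - 435954/(-392736) = 443112/(((187 + 100)*42)) - 435954/(-392736) = 443112/((287*42)) - 435954*(-1/392736) = 443112/12054 + 72659/65456 = 443112*(1/12054) + 72659/65456 = 73852/2009 + 72659/65456 = 4980028443/131501104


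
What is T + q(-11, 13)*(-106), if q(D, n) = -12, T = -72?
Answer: 1200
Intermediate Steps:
T + q(-11, 13)*(-106) = -72 - 12*(-106) = -72 + 1272 = 1200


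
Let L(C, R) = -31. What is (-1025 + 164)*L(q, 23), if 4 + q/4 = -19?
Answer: 26691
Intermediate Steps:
q = -92 (q = -16 + 4*(-19) = -16 - 76 = -92)
(-1025 + 164)*L(q, 23) = (-1025 + 164)*(-31) = -861*(-31) = 26691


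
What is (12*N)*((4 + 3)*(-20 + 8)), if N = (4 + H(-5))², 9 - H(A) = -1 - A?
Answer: -81648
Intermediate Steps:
H(A) = 10 + A (H(A) = 9 - (-1 - A) = 9 + (1 + A) = 10 + A)
N = 81 (N = (4 + (10 - 5))² = (4 + 5)² = 9² = 81)
(12*N)*((4 + 3)*(-20 + 8)) = (12*81)*((4 + 3)*(-20 + 8)) = 972*(7*(-12)) = 972*(-84) = -81648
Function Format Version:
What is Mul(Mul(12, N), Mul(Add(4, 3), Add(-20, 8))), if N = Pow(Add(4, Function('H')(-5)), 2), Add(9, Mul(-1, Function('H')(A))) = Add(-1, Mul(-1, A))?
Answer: -81648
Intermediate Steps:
Function('H')(A) = Add(10, A) (Function('H')(A) = Add(9, Mul(-1, Add(-1, Mul(-1, A)))) = Add(9, Add(1, A)) = Add(10, A))
N = 81 (N = Pow(Add(4, Add(10, -5)), 2) = Pow(Add(4, 5), 2) = Pow(9, 2) = 81)
Mul(Mul(12, N), Mul(Add(4, 3), Add(-20, 8))) = Mul(Mul(12, 81), Mul(Add(4, 3), Add(-20, 8))) = Mul(972, Mul(7, -12)) = Mul(972, -84) = -81648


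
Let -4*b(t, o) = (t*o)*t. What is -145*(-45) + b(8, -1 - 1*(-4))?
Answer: 6477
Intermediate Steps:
b(t, o) = -o*t²/4 (b(t, o) = -t*o*t/4 = -o*t*t/4 = -o*t²/4)
-145*(-45) + b(8, -1 - 1*(-4)) = -145*(-45) - ¼*(-1 - 1*(-4))*8² = 6525 - ¼*(-1 + 4)*64 = 6525 - ¼*3*64 = 6525 - 48 = 6477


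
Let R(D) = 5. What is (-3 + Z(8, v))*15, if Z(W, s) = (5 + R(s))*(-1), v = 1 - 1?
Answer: -195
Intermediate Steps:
v = 0
Z(W, s) = -10 (Z(W, s) = (5 + 5)*(-1) = 10*(-1) = -10)
(-3 + Z(8, v))*15 = (-3 - 10)*15 = -13*15 = -195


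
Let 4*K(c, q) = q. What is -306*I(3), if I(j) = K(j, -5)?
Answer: 765/2 ≈ 382.50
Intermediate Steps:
K(c, q) = q/4
I(j) = -5/4 (I(j) = (1/4)*(-5) = -5/4)
-306*I(3) = -306*(-5/4) = 765/2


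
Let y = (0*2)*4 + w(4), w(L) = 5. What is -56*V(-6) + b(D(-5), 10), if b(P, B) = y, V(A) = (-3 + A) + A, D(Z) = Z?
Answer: 845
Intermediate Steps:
V(A) = -3 + 2*A
y = 5 (y = (0*2)*4 + 5 = 0*4 + 5 = 0 + 5 = 5)
b(P, B) = 5
-56*V(-6) + b(D(-5), 10) = -56*(-3 + 2*(-6)) + 5 = -56*(-3 - 12) + 5 = -56*(-15) + 5 = 840 + 5 = 845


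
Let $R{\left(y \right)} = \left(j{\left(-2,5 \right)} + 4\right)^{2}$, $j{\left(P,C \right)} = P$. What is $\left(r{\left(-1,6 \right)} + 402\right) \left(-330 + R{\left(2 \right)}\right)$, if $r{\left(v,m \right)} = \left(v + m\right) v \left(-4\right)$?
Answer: $-137572$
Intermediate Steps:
$r{\left(v,m \right)} = - 4 v \left(m + v\right)$ ($r{\left(v,m \right)} = \left(m + v\right) v \left(-4\right) = v \left(m + v\right) \left(-4\right) = - 4 v \left(m + v\right)$)
$R{\left(y \right)} = 4$ ($R{\left(y \right)} = \left(-2 + 4\right)^{2} = 2^{2} = 4$)
$\left(r{\left(-1,6 \right)} + 402\right) \left(-330 + R{\left(2 \right)}\right) = \left(\left(-4\right) \left(-1\right) \left(6 - 1\right) + 402\right) \left(-330 + 4\right) = \left(\left(-4\right) \left(-1\right) 5 + 402\right) \left(-326\right) = \left(20 + 402\right) \left(-326\right) = 422 \left(-326\right) = -137572$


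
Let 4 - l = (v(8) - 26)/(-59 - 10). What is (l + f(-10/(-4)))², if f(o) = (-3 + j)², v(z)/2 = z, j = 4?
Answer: 112225/4761 ≈ 23.572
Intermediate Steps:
v(z) = 2*z
l = 266/69 (l = 4 - (2*8 - 26)/(-59 - 10) = 4 - (16 - 26)/(-69) = 4 - (-10)*(-1)/69 = 4 - 1*10/69 = 4 - 10/69 = 266/69 ≈ 3.8551)
f(o) = 1 (f(o) = (-3 + 4)² = 1² = 1)
(l + f(-10/(-4)))² = (266/69 + 1)² = (335/69)² = 112225/4761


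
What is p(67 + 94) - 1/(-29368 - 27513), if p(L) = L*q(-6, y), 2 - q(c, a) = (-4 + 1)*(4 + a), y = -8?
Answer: -91578409/56881 ≈ -1610.0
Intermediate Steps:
q(c, a) = 14 + 3*a (q(c, a) = 2 - (-4 + 1)*(4 + a) = 2 - (-3)*(4 + a) = 2 - (-12 - 3*a) = 2 + (12 + 3*a) = 14 + 3*a)
p(L) = -10*L (p(L) = L*(14 + 3*(-8)) = L*(14 - 24) = L*(-10) = -10*L)
p(67 + 94) - 1/(-29368 - 27513) = -10*(67 + 94) - 1/(-29368 - 27513) = -10*161 - 1/(-56881) = -1610 - 1*(-1/56881) = -1610 + 1/56881 = -91578409/56881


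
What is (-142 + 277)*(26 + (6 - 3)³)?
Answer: 7155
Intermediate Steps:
(-142 + 277)*(26 + (6 - 3)³) = 135*(26 + 3³) = 135*(26 + 27) = 135*53 = 7155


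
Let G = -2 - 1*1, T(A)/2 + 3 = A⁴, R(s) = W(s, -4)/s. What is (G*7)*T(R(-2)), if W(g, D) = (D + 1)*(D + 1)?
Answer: -136773/8 ≈ -17097.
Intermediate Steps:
W(g, D) = (1 + D)² (W(g, D) = (1 + D)*(1 + D) = (1 + D)²)
R(s) = 9/s (R(s) = (1 - 4)²/s = (-3)²/s = 9/s)
T(A) = -6 + 2*A⁴
G = -3 (G = -2 - 1 = -3)
(G*7)*T(R(-2)) = (-3*7)*(-6 + 2*(9/(-2))⁴) = -21*(-6 + 2*(9*(-½))⁴) = -21*(-6 + 2*(-9/2)⁴) = -21*(-6 + 2*(6561/16)) = -21*(-6 + 6561/8) = -21*6513/8 = -136773/8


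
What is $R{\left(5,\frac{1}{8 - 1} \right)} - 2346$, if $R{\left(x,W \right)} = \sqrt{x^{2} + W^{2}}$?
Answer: $-2346 + \frac{\sqrt{1226}}{7} \approx -2341.0$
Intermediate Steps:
$R{\left(x,W \right)} = \sqrt{W^{2} + x^{2}}$
$R{\left(5,\frac{1}{8 - 1} \right)} - 2346 = \sqrt{\left(\frac{1}{8 - 1}\right)^{2} + 5^{2}} - 2346 = \sqrt{\left(\frac{1}{7}\right)^{2} + 25} - 2346 = \sqrt{\frac{1}{49} + 25} - 2346 = \sqrt{\frac{1226}{49}} - 2346 = \frac{\sqrt{1226}}{7} - 2346 = -2346 + \frac{\sqrt{1226}}{7}$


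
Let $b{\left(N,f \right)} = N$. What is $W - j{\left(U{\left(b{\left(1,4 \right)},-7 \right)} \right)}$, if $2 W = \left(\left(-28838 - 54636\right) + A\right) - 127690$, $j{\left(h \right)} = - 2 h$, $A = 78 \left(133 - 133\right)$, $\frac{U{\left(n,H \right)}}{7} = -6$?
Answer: $-105666$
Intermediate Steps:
$U{\left(n,H \right)} = -42$ ($U{\left(n,H \right)} = 7 \left(-6\right) = -42$)
$A = 0$ ($A = 78 \cdot 0 = 0$)
$W = -105582$ ($W = \frac{\left(\left(-28838 - 54636\right) + 0\right) - 127690}{2} = \frac{\left(-83474 + 0\right) - 127690}{2} = \frac{-83474 - 127690}{2} = \frac{1}{2} \left(-211164\right) = -105582$)
$W - j{\left(U{\left(b{\left(1,4 \right)},-7 \right)} \right)} = -105582 - \left(-2\right) \left(-42\right) = -105582 - 84 = -105666$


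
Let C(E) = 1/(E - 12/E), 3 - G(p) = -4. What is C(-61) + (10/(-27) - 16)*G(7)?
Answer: -11477293/100143 ≈ -114.61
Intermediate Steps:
G(p) = 7 (G(p) = 3 - 1*(-4) = 3 + 4 = 7)
C(-61) + (10/(-27) - 16)*G(7) = -61/(-12 + (-61)²) + (10/(-27) - 16)*7 = -61/(-12 + 3721) + (10*(-1/27) - 16)*7 = -61/3709 + (-10/27 - 16)*7 = -61*1/3709 - 442/27*7 = -61/3709 - 3094/27 = -11477293/100143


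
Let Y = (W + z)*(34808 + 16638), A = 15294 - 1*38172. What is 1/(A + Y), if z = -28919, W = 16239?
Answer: -1/652358158 ≈ -1.5329e-9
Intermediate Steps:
A = -22878 (A = 15294 - 38172 = -22878)
Y = -652335280 (Y = (16239 - 28919)*(34808 + 16638) = -12680*51446 = -652335280)
1/(A + Y) = 1/(-22878 - 652335280) = 1/(-652358158) = -1/652358158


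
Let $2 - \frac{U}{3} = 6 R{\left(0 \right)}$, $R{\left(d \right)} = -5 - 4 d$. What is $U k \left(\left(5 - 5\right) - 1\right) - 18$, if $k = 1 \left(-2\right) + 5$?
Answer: $-306$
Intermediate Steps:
$k = 3$ ($k = -2 + 5 = 3$)
$U = 96$ ($U = 6 - 3 \cdot 6 \left(-5 - 0\right) = 6 - 3 \cdot 6 \left(-5 + 0\right) = 6 - 3 \cdot 6 \left(-5\right) = 6 - -90 = 6 + 90 = 96$)
$U k \left(\left(5 - 5\right) - 1\right) - 18 = 96 \cdot 3 \left(\left(5 - 5\right) - 1\right) - 18 = 96 \cdot 3 \left(0 - 1\right) - 18 = 96 \cdot 3 \left(-1\right) - 18 = 96 \left(-3\right) - 18 = -288 - 18 = -306$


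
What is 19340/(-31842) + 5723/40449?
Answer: -1031017/2213019 ≈ -0.46589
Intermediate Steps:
19340/(-31842) + 5723/40449 = 19340*(-1/31842) + 5723*(1/40449) = -9670/15921 + 59/417 = -1031017/2213019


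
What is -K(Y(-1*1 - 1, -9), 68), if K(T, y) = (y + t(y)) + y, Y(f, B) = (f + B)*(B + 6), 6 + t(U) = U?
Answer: -198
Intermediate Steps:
t(U) = -6 + U
Y(f, B) = (6 + B)*(B + f) (Y(f, B) = (B + f)*(6 + B) = (6 + B)*(B + f))
K(T, y) = -6 + 3*y (K(T, y) = (y + (-6 + y)) + y = (-6 + 2*y) + y = -6 + 3*y)
-K(Y(-1*1 - 1, -9), 68) = -(-6 + 3*68) = -(-6 + 204) = -1*198 = -198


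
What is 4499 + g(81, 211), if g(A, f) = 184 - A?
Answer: 4602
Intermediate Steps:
4499 + g(81, 211) = 4499 + (184 - 1*81) = 4499 + (184 - 81) = 4499 + 103 = 4602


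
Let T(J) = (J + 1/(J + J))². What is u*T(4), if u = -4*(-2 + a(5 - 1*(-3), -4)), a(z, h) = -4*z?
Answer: 18513/8 ≈ 2314.1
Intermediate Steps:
T(J) = (J + 1/(2*J))²
u = 136 (u = -4*(-2 - 4*(5 - 1*(-3))) = -4*(-2 - 4*(5 + 3)) = -4*(-2 - 4*8) = -4*(-2 - 32) = -4*(-34) = 136)
u*T(4) = 136*((¼)*(1 + 2*4²)²/4²) = 136*((¼)*(1/16)*(1 + 2*16)²) = 136*((¼)*(1/16)*(1 + 32)²) = 136*((¼)*(1/16)*33²) = 136*((¼)*(1/16)*1089) = 136*(1089/64) = 18513/8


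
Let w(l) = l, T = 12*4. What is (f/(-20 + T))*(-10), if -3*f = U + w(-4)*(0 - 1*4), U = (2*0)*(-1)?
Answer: 40/21 ≈ 1.9048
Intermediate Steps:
T = 48
U = 0 (U = 0*(-1) = 0)
f = -16/3 (f = -(0 - 4*(0 - 1*4))/3 = -(0 - 4*(0 - 4))/3 = -(0 - 4*(-4))/3 = -(0 + 16)/3 = -⅓*16 = -16/3 ≈ -5.3333)
(f/(-20 + T))*(-10) = -16/(3*(-20 + 48))*(-10) = -16/3/28*(-10) = -16/3*1/28*(-10) = -4/21*(-10) = 40/21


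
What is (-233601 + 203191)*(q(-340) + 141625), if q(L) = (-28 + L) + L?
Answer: -4285285970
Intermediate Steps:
q(L) = -28 + 2*L
(-233601 + 203191)*(q(-340) + 141625) = (-233601 + 203191)*((-28 + 2*(-340)) + 141625) = -30410*((-28 - 680) + 141625) = -30410*(-708 + 141625) = -30410*140917 = -4285285970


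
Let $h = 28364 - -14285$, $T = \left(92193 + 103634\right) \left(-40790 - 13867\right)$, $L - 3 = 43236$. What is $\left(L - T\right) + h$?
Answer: $10703402227$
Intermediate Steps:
$L = 43239$ ($L = 3 + 43236 = 43239$)
$T = -10703316339$ ($T = 195827 \left(-54657\right) = -10703316339$)
$h = 42649$ ($h = 28364 + 14285 = 42649$)
$\left(L - T\right) + h = \left(43239 - -10703316339\right) + 42649 = \left(43239 + 10703316339\right) + 42649 = 10703359578 + 42649 = 10703402227$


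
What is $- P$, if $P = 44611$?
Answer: $-44611$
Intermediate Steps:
$- P = \left(-1\right) 44611 = -44611$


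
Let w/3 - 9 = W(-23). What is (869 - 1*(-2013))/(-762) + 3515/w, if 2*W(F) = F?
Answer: -60001/127 ≈ -472.45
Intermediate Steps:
W(F) = F/2
w = -15/2 (w = 27 + 3*((½)*(-23)) = 27 + 3*(-23/2) = 27 - 69/2 = -15/2 ≈ -7.5000)
(869 - 1*(-2013))/(-762) + 3515/w = (869 - 1*(-2013))/(-762) + 3515/(-15/2) = (869 + 2013)*(-1/762) + 3515*(-2/15) = 2882*(-1/762) - 1406/3 = -1441/381 - 1406/3 = -60001/127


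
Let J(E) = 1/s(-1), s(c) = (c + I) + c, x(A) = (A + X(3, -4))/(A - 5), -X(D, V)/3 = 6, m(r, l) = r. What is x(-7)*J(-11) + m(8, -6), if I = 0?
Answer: 167/24 ≈ 6.9583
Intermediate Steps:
X(D, V) = -18 (X(D, V) = -3*6 = -18)
x(A) = (-18 + A)/(-5 + A) (x(A) = (A - 18)/(A - 5) = (-18 + A)/(-5 + A))
s(c) = 2*c (s(c) = (c + 0) + c = c + c = 2*c)
J(E) = -½ (J(E) = 1/(2*(-1)) = 1/(-2) = -½)
x(-7)*J(-11) + m(8, -6) = ((-18 - 7)/(-5 - 7))*(-½) + 8 = (-25/(-12))*(-½) + 8 = -1/12*(-25)*(-½) + 8 = (25/12)*(-½) + 8 = -25/24 + 8 = 167/24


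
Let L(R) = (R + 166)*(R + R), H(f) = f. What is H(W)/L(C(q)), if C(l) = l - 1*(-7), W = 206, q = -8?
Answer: -103/165 ≈ -0.62424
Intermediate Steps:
C(l) = 7 + l (C(l) = l + 7 = 7 + l)
L(R) = 2*R*(166 + R) (L(R) = (166 + R)*(2*R) = 2*R*(166 + R))
H(W)/L(C(q)) = 206/((2*(7 - 8)*(166 + (7 - 8)))) = 206/((2*(-1)*(166 - 1))) = 206/((2*(-1)*165)) = 206/(-330) = 206*(-1/330) = -103/165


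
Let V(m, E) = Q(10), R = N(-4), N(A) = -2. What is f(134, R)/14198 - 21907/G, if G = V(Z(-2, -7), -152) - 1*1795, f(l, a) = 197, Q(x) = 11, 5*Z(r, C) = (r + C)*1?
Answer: 155693517/12664616 ≈ 12.294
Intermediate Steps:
Z(r, C) = C/5 + r/5 (Z(r, C) = ((r + C)*1)/5 = ((C + r)*1)/5 = (C + r)/5 = C/5 + r/5)
R = -2
V(m, E) = 11
G = -1784 (G = 11 - 1*1795 = 11 - 1795 = -1784)
f(134, R)/14198 - 21907/G = 197/14198 - 21907/(-1784) = 197*(1/14198) - 21907*(-1/1784) = 197/14198 + 21907/1784 = 155693517/12664616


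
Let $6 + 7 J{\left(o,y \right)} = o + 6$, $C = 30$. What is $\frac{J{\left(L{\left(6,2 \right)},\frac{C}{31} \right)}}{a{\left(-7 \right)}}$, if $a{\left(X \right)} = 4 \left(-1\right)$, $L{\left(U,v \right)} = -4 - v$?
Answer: $\frac{3}{14} \approx 0.21429$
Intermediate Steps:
$J{\left(o,y \right)} = \frac{o}{7}$ ($J{\left(o,y \right)} = - \frac{6}{7} + \frac{o + 6}{7} = - \frac{6}{7} + \frac{6 + o}{7} = - \frac{6}{7} + \left(\frac{6}{7} + \frac{o}{7}\right) = \frac{o}{7}$)
$a{\left(X \right)} = -4$
$\frac{J{\left(L{\left(6,2 \right)},\frac{C}{31} \right)}}{a{\left(-7 \right)}} = \frac{\frac{1}{7} \left(-4 - 2\right)}{-4} = \frac{-4 - 2}{7} \left(- \frac{1}{4}\right) = \frac{1}{7} \left(-6\right) \left(- \frac{1}{4}\right) = \left(- \frac{6}{7}\right) \left(- \frac{1}{4}\right) = \frac{3}{14}$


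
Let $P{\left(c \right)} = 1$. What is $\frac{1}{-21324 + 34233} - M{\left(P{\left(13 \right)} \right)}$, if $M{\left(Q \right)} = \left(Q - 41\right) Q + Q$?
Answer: $\frac{503452}{12909} \approx 39.0$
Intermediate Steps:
$M{\left(Q \right)} = Q + Q \left(-41 + Q\right)$ ($M{\left(Q \right)} = \left(Q - 41\right) Q + Q = \left(-41 + Q\right) Q + Q = Q \left(-41 + Q\right) + Q = Q + Q \left(-41 + Q\right)$)
$\frac{1}{-21324 + 34233} - M{\left(P{\left(13 \right)} \right)} = \frac{1}{-21324 + 34233} - 1 \left(-40 + 1\right) = \frac{1}{12909} - 1 \left(-39\right) = \frac{1}{12909} - -39 = \frac{1}{12909} + 39 = \frac{503452}{12909}$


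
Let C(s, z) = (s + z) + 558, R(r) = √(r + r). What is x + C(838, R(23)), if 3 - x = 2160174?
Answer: -2158775 + √46 ≈ -2.1588e+6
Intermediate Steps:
x = -2160171 (x = 3 - 1*2160174 = 3 - 2160174 = -2160171)
R(r) = √2*√r (R(r) = √(2*r) = √2*√r)
C(s, z) = 558 + s + z
x + C(838, R(23)) = -2160171 + (558 + 838 + √2*√23) = -2160171 + (558 + 838 + √46) = -2160171 + (1396 + √46) = -2158775 + √46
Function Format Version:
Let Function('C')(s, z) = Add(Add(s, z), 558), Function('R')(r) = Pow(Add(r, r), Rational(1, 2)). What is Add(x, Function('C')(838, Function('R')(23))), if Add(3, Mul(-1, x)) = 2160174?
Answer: Add(-2158775, Pow(46, Rational(1, 2))) ≈ -2.1588e+6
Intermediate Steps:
x = -2160171 (x = Add(3, Mul(-1, 2160174)) = Add(3, -2160174) = -2160171)
Function('R')(r) = Mul(Pow(2, Rational(1, 2)), Pow(r, Rational(1, 2))) (Function('R')(r) = Pow(Mul(2, r), Rational(1, 2)) = Mul(Pow(2, Rational(1, 2)), Pow(r, Rational(1, 2))))
Function('C')(s, z) = Add(558, s, z)
Add(x, Function('C')(838, Function('R')(23))) = Add(-2160171, Add(558, 838, Mul(Pow(2, Rational(1, 2)), Pow(23, Rational(1, 2))))) = Add(-2160171, Add(558, 838, Pow(46, Rational(1, 2)))) = Add(-2160171, Add(1396, Pow(46, Rational(1, 2)))) = Add(-2158775, Pow(46, Rational(1, 2)))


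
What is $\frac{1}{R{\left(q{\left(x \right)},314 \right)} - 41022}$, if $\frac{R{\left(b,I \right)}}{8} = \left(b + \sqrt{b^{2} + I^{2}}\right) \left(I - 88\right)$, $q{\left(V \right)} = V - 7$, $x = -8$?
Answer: $\frac{34071}{159194538590} + \frac{452 \sqrt{98821}}{79597269295} \approx 1.9991 \cdot 10^{-6}$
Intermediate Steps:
$q{\left(V \right)} = -7 + V$ ($q{\left(V \right)} = V - 7 = -7 + V$)
$R{\left(b,I \right)} = 8 \left(-88 + I\right) \left(b + \sqrt{I^{2} + b^{2}}\right)$ ($R{\left(b,I \right)} = 8 \left(b + \sqrt{b^{2} + I^{2}}\right) \left(I - 88\right) = 8 \left(b + \sqrt{I^{2} + b^{2}}\right) \left(-88 + I\right) = 8 \left(-88 + I\right) \left(b + \sqrt{I^{2} + b^{2}}\right)$)
$\frac{1}{R{\left(q{\left(x \right)},314 \right)} - 41022} = \frac{1}{\left(- 704 \left(-7 - 8\right) - 704 \sqrt{314^{2} + \left(-7 - 8\right)^{2}} + 8 \cdot 314 \left(-7 - 8\right) + 8 \cdot 314 \sqrt{314^{2} + \left(-7 - 8\right)^{2}}\right) - 41022} = \frac{1}{\left(\left(-704\right) \left(-15\right) - 704 \sqrt{98596 + \left(-15\right)^{2}} + 8 \cdot 314 \left(-15\right) + 8 \cdot 314 \sqrt{98596 + \left(-15\right)^{2}}\right) - 41022} = \frac{1}{\left(10560 - 704 \sqrt{98596 + 225} - 37680 + 8 \cdot 314 \sqrt{98596 + 225}\right) - 41022} = \frac{1}{\left(10560 - 704 \sqrt{98821} - 37680 + 8 \cdot 314 \sqrt{98821}\right) - 41022} = \frac{1}{\left(10560 - 704 \sqrt{98821} - 37680 + 2512 \sqrt{98821}\right) - 41022} = \frac{1}{\left(-27120 + 1808 \sqrt{98821}\right) - 41022} = \frac{1}{-68142 + 1808 \sqrt{98821}}$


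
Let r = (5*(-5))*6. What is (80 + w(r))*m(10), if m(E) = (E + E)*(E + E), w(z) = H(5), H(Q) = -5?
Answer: 30000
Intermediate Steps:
r = -150 (r = -25*6 = -150)
w(z) = -5
m(E) = 4*E² (m(E) = (2*E)*(2*E) = 4*E²)
(80 + w(r))*m(10) = (80 - 5)*(4*10²) = 75*(4*100) = 75*400 = 30000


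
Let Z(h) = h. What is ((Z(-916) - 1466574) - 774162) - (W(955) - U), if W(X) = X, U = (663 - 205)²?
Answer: -2032843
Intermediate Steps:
U = 209764 (U = 458² = 209764)
((Z(-916) - 1466574) - 774162) - (W(955) - U) = ((-916 - 1466574) - 774162) - (955 - 1*209764) = (-1467490 - 774162) - (955 - 209764) = -2241652 - 1*(-208809) = -2241652 + 208809 = -2032843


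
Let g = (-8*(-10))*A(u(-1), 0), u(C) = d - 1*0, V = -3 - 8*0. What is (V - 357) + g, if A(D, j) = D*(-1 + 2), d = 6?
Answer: 120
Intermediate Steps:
V = -3 (V = -3 + 0 = -3)
u(C) = 6 (u(C) = 6 - 1*0 = 6 + 0 = 6)
A(D, j) = D (A(D, j) = D*1 = D)
g = 480 (g = -8*(-10)*6 = 80*6 = 480)
(V - 357) + g = (-3 - 357) + 480 = -360 + 480 = 120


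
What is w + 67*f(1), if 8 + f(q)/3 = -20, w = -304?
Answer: -5932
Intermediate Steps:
f(q) = -84 (f(q) = -24 + 3*(-20) = -24 - 60 = -84)
w + 67*f(1) = -304 + 67*(-84) = -304 - 5628 = -5932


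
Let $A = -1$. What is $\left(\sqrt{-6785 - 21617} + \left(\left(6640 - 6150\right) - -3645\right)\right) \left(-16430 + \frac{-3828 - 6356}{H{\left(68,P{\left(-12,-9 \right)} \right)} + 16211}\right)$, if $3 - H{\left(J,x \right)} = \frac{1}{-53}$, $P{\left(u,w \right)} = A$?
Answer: $- \frac{58384319575670}{859343} - \frac{14119545242 i \sqrt{28402}}{859343} \approx -6.7941 \cdot 10^{7} - 2.769 \cdot 10^{6} i$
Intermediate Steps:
$P{\left(u,w \right)} = -1$
$H{\left(J,x \right)} = \frac{160}{53}$ ($H{\left(J,x \right)} = 3 - \frac{1}{-53} = 3 - - \frac{1}{53} = 3 + \frac{1}{53} = \frac{160}{53}$)
$\left(\sqrt{-6785 - 21617} + \left(\left(6640 - 6150\right) - -3645\right)\right) \left(-16430 + \frac{-3828 - 6356}{H{\left(68,P{\left(-12,-9 \right)} \right)} + 16211}\right) = \left(\sqrt{-6785 - 21617} + \left(\left(6640 - 6150\right) - -3645\right)\right) \left(-16430 + \frac{-3828 - 6356}{\frac{160}{53} + 16211}\right) = \left(\sqrt{-28402} + \left(\left(6640 - 6150\right) + 3645\right)\right) \left(-16430 - \frac{10184}{\frac{859343}{53}}\right) = \left(i \sqrt{28402} + \left(490 + 3645\right)\right) \left(-16430 - \frac{539752}{859343}\right) = \left(i \sqrt{28402} + 4135\right) \left(-16430 - \frac{539752}{859343}\right) = \left(4135 + i \sqrt{28402}\right) \left(- \frac{14119545242}{859343}\right) = - \frac{58384319575670}{859343} - \frac{14119545242 i \sqrt{28402}}{859343}$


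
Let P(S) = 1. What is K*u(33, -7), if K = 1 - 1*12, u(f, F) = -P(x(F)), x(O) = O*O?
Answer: 11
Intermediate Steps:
x(O) = O²
u(f, F) = -1 (u(f, F) = -1*1 = -1)
K = -11 (K = 1 - 12 = -11)
K*u(33, -7) = -11*(-1) = 11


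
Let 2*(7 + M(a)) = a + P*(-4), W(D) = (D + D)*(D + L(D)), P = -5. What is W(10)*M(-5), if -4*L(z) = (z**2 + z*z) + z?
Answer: -425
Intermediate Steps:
L(z) = -z**2/2 - z/4 (L(z) = -((z**2 + z*z) + z)/4 = -((z**2 + z**2) + z)/4 = -(2*z**2 + z)/4 = -(z + 2*z**2)/4 = -z**2/2 - z/4)
W(D) = 2*D*(D - D*(1 + 2*D)/4) (W(D) = (D + D)*(D - D*(1 + 2*D)/4) = (2*D)*(D - D*(1 + 2*D)/4) = 2*D*(D - D*(1 + 2*D)/4))
M(a) = 3 + a/2 (M(a) = -7 + (a - 5*(-4))/2 = -7 + (a + 20)/2 = -7 + (20 + a)/2 = -7 + (10 + a/2) = 3 + a/2)
W(10)*M(-5) = (10**2*(3/2 - 1*10))*(3 + (1/2)*(-5)) = (100*(3/2 - 10))*(3 - 5/2) = (100*(-17/2))*(1/2) = -850*1/2 = -425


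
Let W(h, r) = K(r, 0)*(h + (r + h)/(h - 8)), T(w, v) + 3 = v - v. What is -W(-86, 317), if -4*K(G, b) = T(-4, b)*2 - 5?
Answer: 91465/376 ≈ 243.26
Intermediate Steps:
T(w, v) = -3 (T(w, v) = -3 + (v - v) = -3 + 0 = -3)
K(G, b) = 11/4 (K(G, b) = -(-3*2 - 5)/4 = -(-6 - 5)/4 = -¼*(-11) = 11/4)
W(h, r) = 11*h/4 + 11*(h + r)/(4*(-8 + h)) (W(h, r) = 11*(h + (r + h)/(h - 8))/4 = 11*(h + (h + r)/(-8 + h))/4 = 11*h/4 + 11*(h + r)/(4*(-8 + h)))
-W(-86, 317) = -11*(317 + (-86)² - 7*(-86))/(4*(-8 - 86)) = -11*(317 + 7396 + 602)/(4*(-94)) = -11*(-1)*8315/(4*94) = -1*(-91465/376) = 91465/376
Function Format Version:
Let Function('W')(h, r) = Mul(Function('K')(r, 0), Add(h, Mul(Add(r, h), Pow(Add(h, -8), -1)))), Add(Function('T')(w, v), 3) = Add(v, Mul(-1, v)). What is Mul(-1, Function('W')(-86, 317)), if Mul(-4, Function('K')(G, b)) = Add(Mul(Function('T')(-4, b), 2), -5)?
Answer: Rational(91465, 376) ≈ 243.26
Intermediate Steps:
Function('T')(w, v) = -3 (Function('T')(w, v) = Add(-3, Add(v, Mul(-1, v))) = Add(-3, 0) = -3)
Function('K')(G, b) = Rational(11, 4) (Function('K')(G, b) = Mul(Rational(-1, 4), Add(Mul(-3, 2), -5)) = Mul(Rational(-1, 4), Add(-6, -5)) = Mul(Rational(-1, 4), -11) = Rational(11, 4))
Function('W')(h, r) = Add(Mul(Rational(11, 4), h), Mul(Rational(11, 4), Pow(Add(-8, h), -1), Add(h, r))) (Function('W')(h, r) = Mul(Rational(11, 4), Add(h, Mul(Add(r, h), Pow(Add(h, -8), -1)))) = Mul(Rational(11, 4), Add(h, Mul(Add(h, r), Pow(Add(-8, h), -1)))) = Mul(Rational(11, 4), Add(h, Mul(Pow(Add(-8, h), -1), Add(h, r)))) = Add(Mul(Rational(11, 4), h), Mul(Rational(11, 4), Pow(Add(-8, h), -1), Add(h, r))))
Mul(-1, Function('W')(-86, 317)) = Mul(-1, Mul(Rational(11, 4), Pow(Add(-8, -86), -1), Add(317, Pow(-86, 2), Mul(-7, -86)))) = Mul(-1, Mul(Rational(11, 4), Pow(-94, -1), Add(317, 7396, 602))) = Mul(-1, Mul(Rational(11, 4), Rational(-1, 94), 8315)) = Mul(-1, Rational(-91465, 376)) = Rational(91465, 376)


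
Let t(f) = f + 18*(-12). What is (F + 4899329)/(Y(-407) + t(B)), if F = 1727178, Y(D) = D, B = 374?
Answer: -6626507/249 ≈ -26612.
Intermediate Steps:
t(f) = -216 + f (t(f) = f - 216 = -216 + f)
(F + 4899329)/(Y(-407) + t(B)) = (1727178 + 4899329)/(-407 + (-216 + 374)) = 6626507/(-407 + 158) = 6626507/(-249) = 6626507*(-1/249) = -6626507/249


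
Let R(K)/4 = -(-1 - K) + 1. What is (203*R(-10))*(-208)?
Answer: 1351168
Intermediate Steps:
R(K) = 8 + 4*K (R(K) = 4*(-(-1 - K) + 1) = 4*((1 + K) + 1) = 4*(2 + K) = 8 + 4*K)
(203*R(-10))*(-208) = (203*(8 + 4*(-10)))*(-208) = (203*(8 - 40))*(-208) = (203*(-32))*(-208) = -6496*(-208) = 1351168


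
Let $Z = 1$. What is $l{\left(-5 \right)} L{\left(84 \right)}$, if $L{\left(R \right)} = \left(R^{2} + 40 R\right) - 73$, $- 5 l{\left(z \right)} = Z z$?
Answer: $10343$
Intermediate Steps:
$l{\left(z \right)} = - \frac{z}{5}$ ($l{\left(z \right)} = - \frac{1 z}{5} = - \frac{z}{5}$)
$L{\left(R \right)} = -73 + R^{2} + 40 R$
$l{\left(-5 \right)} L{\left(84 \right)} = \left(- \frac{1}{5}\right) \left(-5\right) \left(-73 + 84^{2} + 40 \cdot 84\right) = 1 \left(-73 + 7056 + 3360\right) = 1 \cdot 10343 = 10343$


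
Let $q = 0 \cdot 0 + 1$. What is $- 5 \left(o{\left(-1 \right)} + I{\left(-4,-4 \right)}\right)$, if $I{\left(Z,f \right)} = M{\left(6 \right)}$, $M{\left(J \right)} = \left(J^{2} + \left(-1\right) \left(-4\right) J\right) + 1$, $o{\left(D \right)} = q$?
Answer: $-310$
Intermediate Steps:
$q = 1$ ($q = 0 + 1 = 1$)
$o{\left(D \right)} = 1$
$M{\left(J \right)} = 1 + J^{2} + 4 J$ ($M{\left(J \right)} = \left(J^{2} + 4 J\right) + 1 = 1 + J^{2} + 4 J$)
$I{\left(Z,f \right)} = 61$ ($I{\left(Z,f \right)} = 1 + 6^{2} + 4 \cdot 6 = 1 + 36 + 24 = 61$)
$- 5 \left(o{\left(-1 \right)} + I{\left(-4,-4 \right)}\right) = - 5 \left(1 + 61\right) = \left(-5\right) 62 = -310$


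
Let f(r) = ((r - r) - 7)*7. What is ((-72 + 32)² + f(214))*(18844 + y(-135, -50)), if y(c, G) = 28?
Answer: 29270472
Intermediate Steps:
f(r) = -49 (f(r) = (0 - 7)*7 = -7*7 = -49)
((-72 + 32)² + f(214))*(18844 + y(-135, -50)) = ((-72 + 32)² - 49)*(18844 + 28) = ((-40)² - 49)*18872 = (1600 - 49)*18872 = 1551*18872 = 29270472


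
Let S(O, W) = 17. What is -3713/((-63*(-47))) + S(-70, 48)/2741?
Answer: -215468/172683 ≈ -1.2478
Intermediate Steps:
-3713/((-63*(-47))) + S(-70, 48)/2741 = -3713/((-63*(-47))) + 17/2741 = -3713/2961 + 17*(1/2741) = -3713*1/2961 + 17/2741 = -79/63 + 17/2741 = -215468/172683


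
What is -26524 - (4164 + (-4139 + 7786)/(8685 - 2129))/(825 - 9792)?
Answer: -1559256378817/58787652 ≈ -26524.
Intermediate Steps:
-26524 - (4164 + (-4139 + 7786)/(8685 - 2129))/(825 - 9792) = -26524 - (4164 + 3647/6556)/(-8967) = -26524 - (4164 + 3647*(1/6556))*(-1)/8967 = -26524 - (4164 + 3647/6556)*(-1)/8967 = -26524 - 27302831*(-1)/(6556*8967) = -26524 - 1*(-27302831/58787652) = -26524 + 27302831/58787652 = -1559256378817/58787652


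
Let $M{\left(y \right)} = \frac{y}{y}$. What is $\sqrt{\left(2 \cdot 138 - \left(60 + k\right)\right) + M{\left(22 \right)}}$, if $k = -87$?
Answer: $4 \sqrt{19} \approx 17.436$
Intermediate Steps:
$M{\left(y \right)} = 1$
$\sqrt{\left(2 \cdot 138 - \left(60 + k\right)\right) + M{\left(22 \right)}} = \sqrt{\left(2 \cdot 138 - -27\right) + 1} = \sqrt{\left(276 + \left(-60 + 87\right)\right) + 1} = \sqrt{\left(276 + 27\right) + 1} = \sqrt{303 + 1} = \sqrt{304} = 4 \sqrt{19}$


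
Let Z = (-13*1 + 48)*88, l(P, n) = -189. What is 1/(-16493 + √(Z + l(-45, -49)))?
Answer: -16493/272016158 - 7*√59/272016158 ≈ -6.0830e-5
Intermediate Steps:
Z = 3080 (Z = (-13 + 48)*88 = 35*88 = 3080)
1/(-16493 + √(Z + l(-45, -49))) = 1/(-16493 + √(3080 - 189)) = 1/(-16493 + √2891) = 1/(-16493 + 7*√59)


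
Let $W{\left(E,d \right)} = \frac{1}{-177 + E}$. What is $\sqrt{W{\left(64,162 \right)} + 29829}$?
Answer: $\frac{2 \sqrt{95221597}}{113} \approx 172.71$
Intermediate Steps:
$\sqrt{W{\left(64,162 \right)} + 29829} = \sqrt{\frac{1}{-177 + 64} + 29829} = \sqrt{\frac{1}{-113} + 29829} = \sqrt{- \frac{1}{113} + 29829} = \sqrt{\frac{3370676}{113}} = \frac{2 \sqrt{95221597}}{113}$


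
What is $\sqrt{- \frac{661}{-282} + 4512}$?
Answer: $\frac{17 \sqrt{1242210}}{282} \approx 67.189$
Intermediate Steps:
$\sqrt{- \frac{661}{-282} + 4512} = \sqrt{\left(-661\right) \left(- \frac{1}{282}\right) + 4512} = \sqrt{\frac{661}{282} + 4512} = \sqrt{\frac{1273045}{282}} = \frac{17 \sqrt{1242210}}{282}$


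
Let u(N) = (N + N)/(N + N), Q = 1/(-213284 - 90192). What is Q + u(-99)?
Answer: 303475/303476 ≈ 1.0000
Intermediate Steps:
Q = -1/303476 (Q = 1/(-303476) = -1/303476 ≈ -3.2952e-6)
u(N) = 1 (u(N) = (2*N)/((2*N)) = (2*N)*(1/(2*N)) = 1)
Q + u(-99) = -1/303476 + 1 = 303475/303476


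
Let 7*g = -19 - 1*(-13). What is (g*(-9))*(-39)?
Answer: -2106/7 ≈ -300.86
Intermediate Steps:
g = -6/7 (g = (-19 - 1*(-13))/7 = (-19 + 13)/7 = (⅐)*(-6) = -6/7 ≈ -0.85714)
(g*(-9))*(-39) = -6/7*(-9)*(-39) = (54/7)*(-39) = -2106/7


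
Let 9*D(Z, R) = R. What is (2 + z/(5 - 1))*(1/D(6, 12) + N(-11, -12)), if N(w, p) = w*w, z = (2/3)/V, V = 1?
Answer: 6331/24 ≈ 263.79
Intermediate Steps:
z = ⅔ (z = (2/3)/1 = (2*(⅓))*1 = (⅔)*1 = ⅔ ≈ 0.66667)
N(w, p) = w²
D(Z, R) = R/9
(2 + z/(5 - 1))*(1/D(6, 12) + N(-11, -12)) = (2 + 2/(3*(5 - 1)))*(1/((⅑)*12) + (-11)²) = (2 + (⅔)/4)*(1/(4/3) + 121) = (2 + (⅔)*(¼))*(¾ + 121) = (2 + ⅙)*(487/4) = (13/6)*(487/4) = 6331/24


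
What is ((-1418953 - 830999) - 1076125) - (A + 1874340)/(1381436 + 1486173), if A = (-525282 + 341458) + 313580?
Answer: -9537890343989/2867609 ≈ -3.3261e+6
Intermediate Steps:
A = 129756 (A = -183824 + 313580 = 129756)
((-1418953 - 830999) - 1076125) - (A + 1874340)/(1381436 + 1486173) = ((-1418953 - 830999) - 1076125) - (129756 + 1874340)/(1381436 + 1486173) = (-2249952 - 1076125) - 2004096/2867609 = -3326077 - 2004096/2867609 = -9537890343989/2867609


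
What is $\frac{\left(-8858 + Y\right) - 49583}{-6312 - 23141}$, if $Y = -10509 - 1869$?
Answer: $\frac{70819}{29453} \approx 2.4045$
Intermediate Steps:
$Y = -12378$ ($Y = -10509 - 1869 = -12378$)
$\frac{\left(-8858 + Y\right) - 49583}{-6312 - 23141} = \frac{\left(-8858 - 12378\right) - 49583}{-6312 - 23141} = \frac{-21236 - 49583}{-29453} = \left(-70819\right) \left(- \frac{1}{29453}\right) = \frac{70819}{29453}$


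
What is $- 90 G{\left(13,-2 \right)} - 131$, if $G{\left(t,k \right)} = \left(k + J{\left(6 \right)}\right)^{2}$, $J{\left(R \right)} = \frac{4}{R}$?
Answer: $-291$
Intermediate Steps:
$G{\left(t,k \right)} = \left(\frac{2}{3} + k\right)^{2}$ ($G{\left(t,k \right)} = \left(k + \frac{4}{6}\right)^{2} = \left(k + 4 \cdot \frac{1}{6}\right)^{2} = \left(k + \frac{2}{3}\right)^{2} = \left(\frac{2}{3} + k\right)^{2}$)
$- 90 G{\left(13,-2 \right)} - 131 = - 90 \frac{\left(2 + 3 \left(-2\right)\right)^{2}}{9} - 131 = - 90 \frac{\left(2 - 6\right)^{2}}{9} - 131 = - 90 \frac{\left(-4\right)^{2}}{9} - 131 = - 90 \cdot \frac{1}{9} \cdot 16 - 131 = \left(-90\right) \frac{16}{9} - 131 = -160 - 131 = -291$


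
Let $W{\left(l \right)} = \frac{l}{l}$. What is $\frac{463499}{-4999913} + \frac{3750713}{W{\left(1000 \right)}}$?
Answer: $\frac{18753238224470}{4999913} \approx 3.7507 \cdot 10^{6}$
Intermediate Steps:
$W{\left(l \right)} = 1$
$\frac{463499}{-4999913} + \frac{3750713}{W{\left(1000 \right)}} = \frac{463499}{-4999913} + \frac{3750713}{1} = 463499 \left(- \frac{1}{4999913}\right) + 3750713 \cdot 1 = - \frac{463499}{4999913} + 3750713 = \frac{18753238224470}{4999913}$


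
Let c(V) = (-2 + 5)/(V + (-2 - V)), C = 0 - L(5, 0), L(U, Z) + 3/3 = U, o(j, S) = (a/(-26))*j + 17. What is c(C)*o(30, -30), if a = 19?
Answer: 96/13 ≈ 7.3846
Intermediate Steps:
o(j, S) = 17 - 19*j/26 (o(j, S) = (19/(-26))*j + 17 = (19*(-1/26))*j + 17 = -19*j/26 + 17 = 17 - 19*j/26)
L(U, Z) = -1 + U
C = -4 (C = 0 - (-1 + 5) = 0 - 1*4 = 0 - 4 = -4)
c(V) = -3/2 (c(V) = 3/(-2) = 3*(-½) = -3/2)
c(C)*o(30, -30) = -3*(17 - 19/26*30)/2 = -3*(17 - 285/13)/2 = -3/2*(-64/13) = 96/13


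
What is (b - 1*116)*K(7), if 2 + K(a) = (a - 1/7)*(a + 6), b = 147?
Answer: 18910/7 ≈ 2701.4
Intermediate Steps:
K(a) = -2 + (6 + a)*(-⅐ + a) (K(a) = -2 + (a - 1/7)*(a + 6) = -2 + (a - 1*⅐)*(6 + a) = -2 + (a - ⅐)*(6 + a) = -2 + (-⅐ + a)*(6 + a) = -2 + (6 + a)*(-⅐ + a))
(b - 1*116)*K(7) = (147 - 1*116)*(-20/7 + 7² + (41/7)*7) = (147 - 116)*(-20/7 + 49 + 41) = 31*(610/7) = 18910/7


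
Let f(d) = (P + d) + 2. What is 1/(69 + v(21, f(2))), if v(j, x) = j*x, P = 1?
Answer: 1/174 ≈ 0.0057471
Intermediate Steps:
f(d) = 3 + d (f(d) = (1 + d) + 2 = 3 + d)
1/(69 + v(21, f(2))) = 1/(69 + 21*(3 + 2)) = 1/(69 + 21*5) = 1/(69 + 105) = 1/174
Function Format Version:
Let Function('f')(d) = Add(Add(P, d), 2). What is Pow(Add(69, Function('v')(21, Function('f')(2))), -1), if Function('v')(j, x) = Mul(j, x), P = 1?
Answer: Rational(1, 174) ≈ 0.0057471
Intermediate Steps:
Function('f')(d) = Add(3, d) (Function('f')(d) = Add(Add(1, d), 2) = Add(3, d))
Pow(Add(69, Function('v')(21, Function('f')(2))), -1) = Pow(Add(69, Mul(21, Add(3, 2))), -1) = Pow(Add(69, Mul(21, 5)), -1) = Pow(Add(69, 105), -1) = Pow(174, -1) = Rational(1, 174)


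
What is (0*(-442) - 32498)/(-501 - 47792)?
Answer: 32498/48293 ≈ 0.67293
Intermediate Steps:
(0*(-442) - 32498)/(-501 - 47792) = (0 - 32498)/(-48293) = -32498*(-1/48293) = 32498/48293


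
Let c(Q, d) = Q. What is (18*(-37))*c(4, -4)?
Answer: -2664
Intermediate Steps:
(18*(-37))*c(4, -4) = (18*(-37))*4 = -666*4 = -2664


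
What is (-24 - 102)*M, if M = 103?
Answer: -12978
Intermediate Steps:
(-24 - 102)*M = (-24 - 102)*103 = -126*103 = -12978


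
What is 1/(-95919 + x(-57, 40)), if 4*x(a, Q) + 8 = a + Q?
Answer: -4/383701 ≈ -1.0425e-5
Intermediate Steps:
x(a, Q) = -2 + Q/4 + a/4 (x(a, Q) = -2 + (a + Q)/4 = -2 + (Q + a)/4 = -2 + (Q/4 + a/4) = -2 + Q/4 + a/4)
1/(-95919 + x(-57, 40)) = 1/(-95919 + (-2 + (¼)*40 + (¼)*(-57))) = 1/(-95919 + (-2 + 10 - 57/4)) = 1/(-95919 - 25/4) = 1/(-383701/4) = -4/383701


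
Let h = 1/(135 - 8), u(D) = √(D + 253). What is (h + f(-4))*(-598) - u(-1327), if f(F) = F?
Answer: 303186/127 - I*√1074 ≈ 2387.3 - 32.772*I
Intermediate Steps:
u(D) = √(253 + D)
h = 1/127 ≈ 0.0078740
(h + f(-4))*(-598) - u(-1327) = (1/127 - 4)*(-598) - √(253 - 1327) = -507/127*(-598) - √(-1074) = 303186/127 - I*√1074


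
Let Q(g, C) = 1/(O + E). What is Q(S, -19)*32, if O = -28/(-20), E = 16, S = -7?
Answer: 160/87 ≈ 1.8391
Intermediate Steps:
O = 7/5 (O = -28*(-1/20) = 7/5 ≈ 1.4000)
Q(g, C) = 5/87 (Q(g, C) = 1/(7/5 + 16) = 1/(87/5) = 5/87)
Q(S, -19)*32 = (5/87)*32 = 160/87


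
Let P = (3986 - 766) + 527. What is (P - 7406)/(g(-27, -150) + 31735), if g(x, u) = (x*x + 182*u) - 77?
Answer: -3659/5087 ≈ -0.71928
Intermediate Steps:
g(x, u) = -77 + x² + 182*u (g(x, u) = (x² + 182*u) - 77 = -77 + x² + 182*u)
P = 3747 (P = 3220 + 527 = 3747)
(P - 7406)/(g(-27, -150) + 31735) = (3747 - 7406)/((-77 + (-27)² + 182*(-150)) + 31735) = -3659/((-77 + 729 - 27300) + 31735) = -3659/(-26648 + 31735) = -3659/5087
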